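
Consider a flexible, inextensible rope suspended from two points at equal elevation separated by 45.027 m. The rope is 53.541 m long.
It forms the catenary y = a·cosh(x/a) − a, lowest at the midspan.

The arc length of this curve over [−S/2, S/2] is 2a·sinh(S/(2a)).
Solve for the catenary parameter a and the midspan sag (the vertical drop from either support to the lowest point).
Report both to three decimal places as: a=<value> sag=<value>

a=21.712 sag=12.756

seed: a₀ = √(S³/(24(L−S))) = √(45.027³/(24·8.514)) = 21.136695
iter 1: u=1.065138  f(a)=+4.962e-01  f'(a)=-9.008e-01  a ← 21.136695 − (+4.962e-01/-9.008e-01) = 21.687563
iter 2: u=1.038083  f(a)=+2.006e-02  f'(a)=-8.293e-01  a ← 21.687563 − (+2.006e-02/-8.293e-01) = 21.711753
iter 3: u=1.036927  f(a)=+3.585e-05  f'(a)=-8.263e-01  a ← 21.711753 − (+3.585e-05/-8.263e-01) = 21.711797
iter 4: u=1.036925  f(a)=+1.149e-10  f'(a)=-8.263e-01  a ← 21.711797 − (+1.149e-10/-8.263e-01) = 21.711797
iter 5: u=1.036925  f(a)=-7.105e-15  f'(a)=-8.263e-01  a ← 21.711797 − (-7.105e-15/-8.263e-01) = 21.711797
converged: |Δa| < 1e-12 after 5 iterations
sag = a·(cosh(S/(2a)) − 1) = 21.711797·(cosh(1.036925) − 1) = 12.756476
T_max/T_min = cosh(S/(2a)) = 1.587537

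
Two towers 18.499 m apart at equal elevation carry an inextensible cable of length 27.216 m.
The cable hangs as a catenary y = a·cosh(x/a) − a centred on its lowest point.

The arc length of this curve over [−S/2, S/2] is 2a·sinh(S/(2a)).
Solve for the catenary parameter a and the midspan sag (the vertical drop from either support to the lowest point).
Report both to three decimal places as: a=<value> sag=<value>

seed: a₀ = √(S³/(24(L−S))) = √(18.499³/(24·8.717)) = 5.500893
iter 1: u=1.681454  f(a)=+1.319e+00  f'(a)=-4.161e+00  a ← 5.500893 − (+1.319e+00/-4.161e+00) = 5.817802
iter 2: u=1.589862  f(a)=+1.225e-01  f'(a)=-3.420e+00  a ← 5.817802 − (+1.225e-01/-3.420e+00) = 5.853626
iter 3: u=1.580132  f(a)=+1.297e-03  f'(a)=-3.348e+00  a ← 5.853626 − (+1.297e-03/-3.348e+00) = 5.854013
iter 4: u=1.580027  f(a)=+1.489e-07  f'(a)=-3.347e+00  a ← 5.854013 − (+1.489e-07/-3.347e+00) = 5.854013
iter 5: u=1.580027  f(a)=+3.553e-15  f'(a)=-3.347e+00  a ← 5.854013 − (+3.553e-15/-3.347e+00) = 5.854013
converged: |Δa| < 1e-12 after 5 iterations
sag = a·(cosh(S/(2a)) − 1) = 5.854013·(cosh(1.580027) − 1) = 8.959735
T_max/T_min = cosh(S/(2a)) = 2.530529

a=5.854 sag=8.960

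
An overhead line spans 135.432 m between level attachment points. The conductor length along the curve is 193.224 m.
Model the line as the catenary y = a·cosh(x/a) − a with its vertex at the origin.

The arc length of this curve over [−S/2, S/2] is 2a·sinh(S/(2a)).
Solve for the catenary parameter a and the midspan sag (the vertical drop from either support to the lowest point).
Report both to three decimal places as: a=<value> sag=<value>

a=44.800 sag=61.694

seed: a₀ = √(S³/(24(L−S))) = √(135.432³/(24·57.792)) = 42.319688
iter 1: u=1.600106  f(a)=+7.866e+00  f'(a)=-3.498e+00  a ← 42.319688 − (+7.866e+00/-3.498e+00) = 44.568623
iter 2: u=1.519365  f(a)=+6.705e-01  f'(a)=-2.925e+00  a ← 44.568623 − (+6.705e-01/-2.925e+00) = 44.797897
iter 3: u=1.511589  f(a)=+5.875e-03  f'(a)=-2.873e+00  a ← 44.797897 − (+5.875e-03/-2.873e+00) = 44.799942
iter 4: u=1.511520  f(a)=+4.599e-07  f'(a)=-2.873e+00  a ← 44.799942 − (+4.599e-07/-2.873e+00) = 44.799942
iter 5: u=1.511520  f(a)=-5.684e-14  f'(a)=-2.873e+00  a ← 44.799942 − (-5.684e-14/-2.873e+00) = 44.799942
converged: |Δa| < 1e-12 after 5 iterations
sag = a·(cosh(S/(2a)) − 1) = 44.799942·(cosh(1.511520) − 1) = 61.693782
T_max/T_min = cosh(S/(2a)) = 2.377095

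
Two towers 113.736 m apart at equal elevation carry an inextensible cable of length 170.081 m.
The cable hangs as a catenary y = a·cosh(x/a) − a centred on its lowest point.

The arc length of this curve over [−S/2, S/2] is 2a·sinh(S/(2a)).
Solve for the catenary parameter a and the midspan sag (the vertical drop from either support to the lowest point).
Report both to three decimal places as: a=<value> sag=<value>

a=35.201 sag=56.837

seed: a₀ = √(S³/(24(L−S))) = √(113.736³/(24·56.345)) = 32.984782
iter 1: u=1.724068  f(a)=+8.992e+00  f'(a)=-4.546e+00  a ← 32.984782 − (+8.992e+00/-4.546e+00) = 34.962799
iter 2: u=1.626529  f(a)=+8.723e-01  f'(a)=-3.703e+00  a ← 34.962799 − (+8.723e-01/-3.703e+00) = 35.198371
iter 3: u=1.615643  f(a)=+1.016e-02  f'(a)=-3.617e+00  a ← 35.198371 − (+1.016e-02/-3.617e+00) = 35.201179
iter 4: u=1.615514  f(a)=+1.413e-06  f'(a)=-3.616e+00  a ← 35.201179 − (+1.413e-06/-3.616e+00) = 35.201180
iter 5: u=1.615514  f(a)=+0.000e+00  f'(a)=-3.616e+00  a ← 35.201180 − (+0.000e+00/-3.616e+00) = 35.201180
converged: |Δa| < 1e-12 after 5 iterations
sag = a·(cosh(S/(2a)) − 1) = 35.201180·(cosh(1.615514) − 1) = 56.836909
T_max/T_min = cosh(S/(2a)) = 2.614631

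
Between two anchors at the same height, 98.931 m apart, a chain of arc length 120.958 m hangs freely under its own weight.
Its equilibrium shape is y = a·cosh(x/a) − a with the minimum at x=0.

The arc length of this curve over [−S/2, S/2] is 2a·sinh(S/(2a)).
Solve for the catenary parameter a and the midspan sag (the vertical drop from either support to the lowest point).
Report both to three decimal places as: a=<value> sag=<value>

a=44.159 sag=30.726

seed: a₀ = √(S³/(24(L−S))) = √(98.931³/(24·22.027)) = 42.797195
iter 1: u=1.155812  f(a)=+1.519e+00  f'(a)=-1.174e+00  a ← 42.797195 − (+1.519e+00/-1.174e+00) = 44.091472
iter 2: u=1.121884  f(a)=+7.163e-02  f'(a)=-1.065e+00  a ← 44.091472 − (+7.163e-02/-1.065e+00) = 44.158712
iter 3: u=1.120175  f(a)=+1.767e-04  f'(a)=-1.060e+00  a ← 44.158712 − (+1.767e-04/-1.060e+00) = 44.158879
iter 4: u=1.120171  f(a)=+1.082e-09  f'(a)=-1.060e+00  a ← 44.158879 − (+1.082e-09/-1.060e+00) = 44.158879
iter 5: u=1.120171  f(a)=-2.842e-14  f'(a)=-1.060e+00  a ← 44.158879 − (-2.842e-14/-1.060e+00) = 44.158879
converged: |Δa| < 1e-12 after 5 iterations
sag = a·(cosh(S/(2a)) − 1) = 44.158879·(cosh(1.120171) − 1) = 30.725806
T_max/T_min = cosh(S/(2a)) = 1.695801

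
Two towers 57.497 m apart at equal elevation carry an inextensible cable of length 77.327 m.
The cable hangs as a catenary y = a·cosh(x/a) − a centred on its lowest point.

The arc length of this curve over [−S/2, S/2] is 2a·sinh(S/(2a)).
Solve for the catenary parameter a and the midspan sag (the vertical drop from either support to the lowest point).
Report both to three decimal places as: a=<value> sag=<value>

a=20.946 sag=23.027

seed: a₀ = √(S³/(24(L−S))) = √(57.497³/(24·19.830)) = 19.984846
iter 1: u=1.438515  f(a)=+2.156e+00  f'(a)=-2.427e+00  a ← 19.984846 − (+2.156e+00/-2.427e+00) = 20.873206
iter 2: u=1.377292  f(a)=+1.521e-01  f'(a)=-2.095e+00  a ← 20.873206 − (+1.521e-01/-2.095e+00) = 20.945784
iter 3: u=1.372520  f(a)=+8.838e-04  f'(a)=-2.071e+00  a ← 20.945784 − (+8.838e-04/-2.071e+00) = 20.946211
iter 4: u=1.372492  f(a)=+3.023e-08  f'(a)=-2.071e+00  a ← 20.946211 − (+3.023e-08/-2.071e+00) = 20.946211
iter 5: u=1.372492  f(a)=+1.421e-14  f'(a)=-2.071e+00  a ← 20.946211 − (+1.421e-14/-2.071e+00) = 20.946211
converged: |Δa| < 1e-12 after 5 iterations
sag = a·(cosh(S/(2a)) − 1) = 20.946211·(cosh(1.372492) − 1) = 23.026622
T_max/T_min = cosh(S/(2a)) = 2.099322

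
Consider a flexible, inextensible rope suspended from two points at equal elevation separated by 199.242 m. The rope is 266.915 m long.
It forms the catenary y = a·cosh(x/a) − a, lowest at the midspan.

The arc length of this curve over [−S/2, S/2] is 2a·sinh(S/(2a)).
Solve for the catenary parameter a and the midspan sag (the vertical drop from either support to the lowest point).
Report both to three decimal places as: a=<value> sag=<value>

seed: a₀ = √(S³/(24(L−S))) = √(199.242³/(24·67.673)) = 69.784344
iter 1: u=1.427555  f(a)=+7.240e+00  f'(a)=-2.365e+00  a ← 69.784344 − (+7.240e+00/-2.365e+00) = 72.846072
iter 2: u=1.367555  f(a)=+5.037e-01  f'(a)=-2.046e+00  a ← 72.846072 − (+5.037e-01/-2.046e+00) = 73.092272
iter 3: u=1.362948  f(a)=+2.842e-03  f'(a)=-2.023e+00  a ← 73.092272 − (+2.842e-03/-2.023e+00) = 73.093676
iter 4: u=1.362922  f(a)=+9.157e-08  f'(a)=-2.023e+00  a ← 73.093676 − (+9.157e-08/-2.023e+00) = 73.093676
iter 5: u=1.362922  f(a)=+0.000e+00  f'(a)=-2.023e+00  a ← 73.093676 − (+0.000e+00/-2.023e+00) = 73.093676
converged: |Δa| < 1e-12 after 5 iterations
sag = a·(cosh(S/(2a)) − 1) = 73.093676·(cosh(1.362922) − 1) = 79.069361
T_max/T_min = cosh(S/(2a)) = 2.081754

a=73.094 sag=79.069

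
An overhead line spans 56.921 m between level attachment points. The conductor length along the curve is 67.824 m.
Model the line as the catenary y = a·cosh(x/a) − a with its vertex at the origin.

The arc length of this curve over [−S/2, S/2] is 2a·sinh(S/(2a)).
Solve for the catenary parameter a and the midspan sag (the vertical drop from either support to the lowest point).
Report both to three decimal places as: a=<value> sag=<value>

a=27.279 sag=16.243

seed: a₀ = √(S³/(24(L−S))) = √(56.921³/(24·10.903)) = 26.547899
iter 1: u=1.072043  f(a)=+6.439e-01  f'(a)=-9.197e-01  a ← 26.547899 − (+6.439e-01/-9.197e-01) = 27.248041
iter 2: u=1.044497  f(a)=+2.635e-02  f'(a)=-8.459e-01  a ← 27.248041 − (+2.635e-02/-8.459e-01) = 27.279197
iter 3: u=1.043304  f(a)=+4.831e-05  f'(a)=-8.428e-01  a ← 27.279197 − (+4.831e-05/-8.428e-01) = 27.279254
iter 4: u=1.043302  f(a)=+1.630e-10  f'(a)=-8.427e-01  a ← 27.279254 − (+1.630e-10/-8.427e-01) = 27.279254
iter 5: u=1.043302  f(a)=+0.000e+00  f'(a)=-8.427e-01  a ← 27.279254 − (+0.000e+00/-8.427e-01) = 27.279254
converged: |Δa| < 1e-12 after 5 iterations
sag = a·(cosh(S/(2a)) − 1) = 27.279254·(cosh(1.043302) − 1) = 16.242941
T_max/T_min = cosh(S/(2a)) = 1.595432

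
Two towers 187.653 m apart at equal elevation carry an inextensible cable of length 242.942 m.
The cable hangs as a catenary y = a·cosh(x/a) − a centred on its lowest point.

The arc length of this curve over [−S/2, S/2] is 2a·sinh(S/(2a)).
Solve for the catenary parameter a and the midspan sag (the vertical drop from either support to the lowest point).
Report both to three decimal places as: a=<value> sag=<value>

a=73.497 sag=68.479

seed: a₀ = √(S³/(24(L−S))) = √(187.653³/(24·55.289)) = 70.568076
iter 1: u=1.329588  f(a)=+5.098e+00  f'(a)=-1.862e+00  a ← 70.568076 − (+5.098e+00/-1.862e+00) = 73.305830
iter 2: u=1.279932  f(a)=+3.117e-01  f'(a)=-1.641e+00  a ← 73.305830 − (+3.117e-01/-1.641e+00) = 73.495797
iter 3: u=1.276624  f(a)=+1.333e-03  f'(a)=-1.627e+00  a ← 73.495797 − (+1.333e-03/-1.627e+00) = 73.496616
iter 4: u=1.276610  f(a)=+2.461e-08  f'(a)=-1.627e+00  a ← 73.496616 − (+2.461e-08/-1.627e+00) = 73.496616
iter 5: u=1.276610  f(a)=+0.000e+00  f'(a)=-1.627e+00  a ← 73.496616 − (+0.000e+00/-1.627e+00) = 73.496616
converged: |Δa| < 1e-12 after 5 iterations
sag = a·(cosh(S/(2a)) − 1) = 73.496616·(cosh(1.276610) − 1) = 68.478580
T_max/T_min = cosh(S/(2a)) = 1.931724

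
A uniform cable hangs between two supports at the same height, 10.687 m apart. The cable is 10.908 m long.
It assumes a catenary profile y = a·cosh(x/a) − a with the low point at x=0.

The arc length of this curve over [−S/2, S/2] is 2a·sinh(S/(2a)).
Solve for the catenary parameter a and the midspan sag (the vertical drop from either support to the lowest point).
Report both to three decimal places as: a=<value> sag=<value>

a=15.217 sag=0.948

seed: a₀ = √(S³/(24(L−S))) = √(10.687³/(24·0.221)) = 15.169873
iter 1: u=0.352244  f(a)=+1.375e-03  f'(a)=-2.950e-02  a ← 15.169873 − (+1.375e-03/-2.950e-02) = 15.216487
iter 2: u=0.351165  f(a)=+6.364e-06  f'(a)=-2.923e-02  a ← 15.216487 − (+6.364e-06/-2.923e-02) = 15.216705
iter 3: u=0.351160  f(a)=+1.377e-10  f'(a)=-2.923e-02  a ← 15.216705 − (+1.377e-10/-2.923e-02) = 15.216705
iter 4: u=0.351160  f(a)=+0.000e+00  f'(a)=-2.923e-02  a ← 15.216705 − (+0.000e+00/-2.923e-02) = 15.216705
converged: |Δa| < 1e-12 after 4 iterations
sag = a·(cosh(S/(2a)) − 1) = 15.216705·(cosh(0.351160) − 1) = 0.947893
T_max/T_min = cosh(S/(2a)) = 1.062293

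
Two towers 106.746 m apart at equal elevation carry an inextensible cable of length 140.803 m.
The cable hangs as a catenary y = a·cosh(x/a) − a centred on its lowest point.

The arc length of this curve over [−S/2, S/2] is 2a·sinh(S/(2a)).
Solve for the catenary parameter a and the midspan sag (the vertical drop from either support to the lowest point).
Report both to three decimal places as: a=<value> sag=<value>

a=40.301 sag=40.819

seed: a₀ = √(S³/(24(L−S))) = √(106.746³/(24·34.057)) = 38.576125
iter 1: u=1.383576  f(a)=+3.412e+00  f'(a)=-2.128e+00  a ← 38.576125 − (+3.412e+00/-2.128e+00) = 40.179923
iter 2: u=1.328350  f(a)=+2.243e-01  f'(a)=-1.856e+00  a ← 40.179923 − (+2.243e-01/-1.856e+00) = 40.300778
iter 3: u=1.324366  f(a)=+1.121e-03  f'(a)=-1.838e+00  a ← 40.300778 − (+1.121e-03/-1.838e+00) = 40.301388
iter 4: u=1.324346  f(a)=+2.827e-08  f'(a)=-1.838e+00  a ← 40.301388 − (+2.827e-08/-1.838e+00) = 40.301388
iter 5: u=1.324346  f(a)=+2.842e-14  f'(a)=-1.838e+00  a ← 40.301388 − (+2.842e-14/-1.838e+00) = 40.301388
converged: |Δa| < 1e-12 after 5 iterations
sag = a·(cosh(S/(2a)) − 1) = 40.301388·(cosh(1.324346) − 1) = 40.819343
T_max/T_min = cosh(S/(2a)) = 2.012852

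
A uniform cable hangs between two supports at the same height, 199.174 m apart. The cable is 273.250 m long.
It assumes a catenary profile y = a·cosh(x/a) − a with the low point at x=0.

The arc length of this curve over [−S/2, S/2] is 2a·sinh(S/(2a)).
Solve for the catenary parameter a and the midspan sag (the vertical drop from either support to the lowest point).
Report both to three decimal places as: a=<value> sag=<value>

seed: a₀ = √(S³/(24(L−S))) = √(199.174³/(24·74.076)) = 66.666029
iter 1: u=1.493819  f(a)=+8.718e+00  f'(a)=-2.759e+00  a ← 66.666029 − (+8.718e+00/-2.759e+00) = 69.825418
iter 2: u=1.426228  f(a)=+6.581e-01  f'(a)=-2.357e+00  a ← 69.825418 − (+6.581e-01/-2.357e+00) = 70.104587
iter 3: u=1.420549  f(a)=+4.426e-03  f'(a)=-2.326e+00  a ← 70.104587 − (+4.426e-03/-2.326e+00) = 70.106490
iter 4: u=1.420510  f(a)=+2.032e-07  f'(a)=-2.325e+00  a ← 70.106490 − (+2.032e-07/-2.325e+00) = 70.106490
iter 5: u=1.420510  f(a)=+0.000e+00  f'(a)=-2.325e+00  a ← 70.106490 − (+0.000e+00/-2.325e+00) = 70.106490
converged: |Δa| < 1e-12 after 5 iterations
sag = a·(cosh(S/(2a)) − 1) = 70.106490·(cosh(1.420510) − 1) = 83.455584
T_max/T_min = cosh(S/(2a)) = 2.190412

a=70.106 sag=83.456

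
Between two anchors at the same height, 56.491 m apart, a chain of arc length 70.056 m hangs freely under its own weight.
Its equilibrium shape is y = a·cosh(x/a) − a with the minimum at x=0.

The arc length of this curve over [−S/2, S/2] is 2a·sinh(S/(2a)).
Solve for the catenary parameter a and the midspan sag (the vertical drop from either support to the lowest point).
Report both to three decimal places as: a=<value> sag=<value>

seed: a₀ = √(S³/(24(L−S))) = √(56.491³/(24·13.565)) = 23.531704
iter 1: u=1.200317  f(a)=+1.011e+00  f'(a)=-1.328e+00  a ← 23.531704 − (+1.011e+00/-1.328e+00) = 24.293413
iter 2: u=1.162681  f(a)=+5.118e-02  f'(a)=-1.196e+00  a ← 24.293413 − (+5.118e-02/-1.196e+00) = 24.336192
iter 3: u=1.160638  f(a)=+1.466e-04  f'(a)=-1.190e+00  a ← 24.336192 − (+1.466e-04/-1.190e+00) = 24.336315
iter 4: u=1.160632  f(a)=+1.209e-09  f'(a)=-1.190e+00  a ← 24.336315 − (+1.209e-09/-1.190e+00) = 24.336315
iter 5: u=1.160632  f(a)=+0.000e+00  f'(a)=-1.190e+00  a ← 24.336315 − (+0.000e+00/-1.190e+00) = 24.336315
converged: |Δa| < 1e-12 after 5 iterations
sag = a·(cosh(S/(2a)) − 1) = 24.336315·(cosh(1.160632) − 1) = 18.315965
T_max/T_min = cosh(S/(2a)) = 1.752619

a=24.336 sag=18.316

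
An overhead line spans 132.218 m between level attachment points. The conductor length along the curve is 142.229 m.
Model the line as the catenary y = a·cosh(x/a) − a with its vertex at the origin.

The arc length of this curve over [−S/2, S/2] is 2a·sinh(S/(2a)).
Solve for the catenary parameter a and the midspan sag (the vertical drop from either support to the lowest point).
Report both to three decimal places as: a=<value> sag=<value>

a=99.177 sag=22.861

seed: a₀ = √(S³/(24(L−S))) = √(132.218³/(24·10.011)) = 98.082499
iter 1: u=0.674014  f(a)=+2.299e-01  f'(a)=-2.136e-01  a ← 98.082499 − (+2.299e-01/-2.136e-01) = 99.158885
iter 2: u=0.666698  f(a)=+3.839e-03  f'(a)=-2.065e-01  a ← 99.158885 − (+3.839e-03/-2.065e-01) = 99.177477
iter 3: u=0.666573  f(a)=+1.111e-06  f'(a)=-2.064e-01  a ← 99.177477 − (+1.111e-06/-2.064e-01) = 99.177483
iter 4: u=0.666573  f(a)=+1.137e-13  f'(a)=-2.064e-01  a ← 99.177483 − (+1.137e-13/-2.064e-01) = 99.177483
converged: |Δa| < 1e-12 after 4 iterations
sag = a·(cosh(S/(2a)) − 1) = 99.177483·(cosh(0.666573) − 1) = 22.861221
T_max/T_min = cosh(S/(2a)) = 1.230508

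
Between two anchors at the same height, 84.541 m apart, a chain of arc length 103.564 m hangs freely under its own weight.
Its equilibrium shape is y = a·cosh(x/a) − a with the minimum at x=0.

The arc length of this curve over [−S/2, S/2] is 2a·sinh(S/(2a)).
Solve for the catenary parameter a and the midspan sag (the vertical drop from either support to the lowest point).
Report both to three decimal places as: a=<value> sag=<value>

seed: a₀ = √(S³/(24(L−S))) = √(84.541³/(24·19.023)) = 36.379435
iter 1: u=1.161934  f(a)=+1.326e+00  f'(a)=-1.194e+00  a ← 36.379435 − (+1.326e+00/-1.194e+00) = 37.490169
iter 2: u=1.127509  f(a)=+6.316e-02  f'(a)=-1.083e+00  a ← 37.490169 − (+6.316e-02/-1.083e+00) = 37.548505
iter 3: u=1.125757  f(a)=+1.591e-04  f'(a)=-1.077e+00  a ← 37.548505 − (+1.591e-04/-1.077e+00) = 37.548653
iter 4: u=1.125753  f(a)=+1.016e-09  f'(a)=-1.077e+00  a ← 37.548653 − (+1.016e-09/-1.077e+00) = 37.548653
iter 5: u=1.125753  f(a)=-1.421e-14  f'(a)=-1.077e+00  a ← 37.548653 − (-1.421e-14/-1.077e+00) = 37.548653
converged: |Δa| < 1e-12 after 5 iterations
sag = a·(cosh(S/(2a)) − 1) = 37.548653·(cosh(1.125753) − 1) = 26.414437
T_max/T_min = cosh(S/(2a)) = 1.703472

a=37.549 sag=26.414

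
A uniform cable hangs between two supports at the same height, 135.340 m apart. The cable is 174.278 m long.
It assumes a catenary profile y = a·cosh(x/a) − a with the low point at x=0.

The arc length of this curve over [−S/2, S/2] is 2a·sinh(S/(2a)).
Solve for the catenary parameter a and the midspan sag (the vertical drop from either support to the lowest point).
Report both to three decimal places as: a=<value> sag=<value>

seed: a₀ = √(S³/(24(L−S))) = √(135.340³/(24·38.938)) = 51.504695
iter 1: u=1.313861  f(a)=+3.502e+00  f'(a)=-1.790e+00  a ← 51.504695 − (+3.502e+00/-1.790e+00) = 53.461674
iter 2: u=1.265767  f(a)=+2.095e-01  f'(a)=-1.581e+00  a ← 53.461674 − (+2.095e-01/-1.581e+00) = 53.594159
iter 3: u=1.262638  f(a)=+8.552e-04  f'(a)=-1.568e+00  a ← 53.594159 − (+8.552e-04/-1.568e+00) = 53.594704
iter 4: u=1.262625  f(a)=+1.438e-08  f'(a)=-1.568e+00  a ← 53.594704 − (+1.438e-08/-1.568e+00) = 53.594704
iter 5: u=1.262625  f(a)=-2.842e-14  f'(a)=-1.568e+00  a ← 53.594704 − (-2.842e-14/-1.568e+00) = 53.594704
converged: |Δa| < 1e-12 after 5 iterations
sag = a·(cosh(S/(2a)) − 1) = 53.594704·(cosh(1.262625) − 1) = 48.706799
T_max/T_min = cosh(S/(2a)) = 1.908799

a=53.595 sag=48.707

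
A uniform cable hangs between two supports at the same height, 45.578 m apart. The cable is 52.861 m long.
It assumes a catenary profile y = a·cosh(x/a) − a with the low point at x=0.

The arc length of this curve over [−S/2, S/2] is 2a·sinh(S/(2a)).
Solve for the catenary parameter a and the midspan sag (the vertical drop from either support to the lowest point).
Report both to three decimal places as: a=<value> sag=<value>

seed: a₀ = √(S³/(24(L−S))) = √(45.578³/(24·7.283)) = 23.274058
iter 1: u=0.979159  f(a)=+3.572e-01  f'(a)=-6.879e-01  a ← 23.274058 − (+3.572e-01/-6.879e-01) = 23.793298
iter 2: u=0.957791  f(a)=+1.230e-02  f'(a)=-6.413e-01  a ← 23.793298 − (+1.230e-02/-6.413e-01) = 23.812483
iter 3: u=0.957019  f(a)=+1.575e-05  f'(a)=-6.396e-01  a ← 23.812483 − (+1.575e-05/-6.396e-01) = 23.812508
iter 4: u=0.957018  f(a)=+2.588e-11  f'(a)=-6.396e-01  a ← 23.812508 − (+2.588e-11/-6.396e-01) = 23.812508
iter 5: u=0.957018  f(a)=-7.105e-15  f'(a)=-6.396e-01  a ← 23.812508 − (-7.105e-15/-6.396e-01) = 23.812508
converged: |Δa| < 1e-12 after 5 iterations
sag = a·(cosh(S/(2a)) − 1) = 23.812508·(cosh(0.957018) − 1) = 11.762861
T_max/T_min = cosh(S/(2a)) = 1.493978

a=23.813 sag=11.763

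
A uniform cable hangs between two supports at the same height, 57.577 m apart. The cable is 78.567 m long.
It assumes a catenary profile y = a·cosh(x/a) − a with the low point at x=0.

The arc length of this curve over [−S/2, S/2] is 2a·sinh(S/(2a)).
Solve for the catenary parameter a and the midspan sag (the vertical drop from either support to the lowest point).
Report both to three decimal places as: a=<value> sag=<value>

a=20.451 sag=23.837

seed: a₀ = √(S³/(24(L−S))) = √(57.577³/(24·20.990)) = 19.465327
iter 1: u=1.478963  f(a)=+2.419e+00  f'(a)=-2.667e+00  a ← 19.465327 − (+2.419e+00/-2.667e+00) = 20.372366
iter 2: u=1.413115  f(a)=+1.793e-01  f'(a)=-2.285e+00  a ← 20.372366 − (+1.793e-01/-2.285e+00) = 20.450865
iter 3: u=1.407691  f(a)=+1.161e-03  f'(a)=-2.255e+00  a ← 20.450865 − (+1.161e-03/-2.255e+00) = 20.451380
iter 4: u=1.407656  f(a)=+4.928e-08  f'(a)=-2.255e+00  a ← 20.451380 − (+4.928e-08/-2.255e+00) = 20.451380
iter 5: u=1.407656  f(a)=+1.421e-14  f'(a)=-2.255e+00  a ← 20.451380 − (+1.421e-14/-2.255e+00) = 20.451380
converged: |Δa| < 1e-12 after 5 iterations
sag = a·(cosh(S/(2a)) − 1) = 20.451380·(cosh(1.407656) − 1) = 23.836906
T_max/T_min = cosh(S/(2a)) = 2.165540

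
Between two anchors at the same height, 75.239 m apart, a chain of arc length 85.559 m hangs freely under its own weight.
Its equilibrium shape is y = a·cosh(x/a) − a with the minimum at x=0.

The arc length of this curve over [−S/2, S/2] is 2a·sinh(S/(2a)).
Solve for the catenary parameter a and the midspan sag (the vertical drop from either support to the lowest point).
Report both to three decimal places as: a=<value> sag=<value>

a=42.296 sag=17.862

seed: a₀ = √(S³/(24(L−S))) = √(75.239³/(24·10.320)) = 41.468569
iter 1: u=0.907181  f(a)=+4.331e-01  f'(a)=-5.399e-01  a ← 41.468569 − (+4.331e-01/-5.399e-01) = 42.270690
iter 2: u=0.889967  f(a)=+1.288e-02  f'(a)=-5.082e-01  a ← 42.270690 − (+1.288e-02/-5.082e-01) = 42.296042
iter 3: u=0.889433  f(a)=+1.218e-05  f'(a)=-5.073e-01  a ← 42.296042 − (+1.218e-05/-5.073e-01) = 42.296066
iter 4: u=0.889433  f(a)=+1.089e-11  f'(a)=-5.073e-01  a ← 42.296066 − (+1.089e-11/-5.073e-01) = 42.296066
converged: |Δa| < 1e-12 after 4 iterations
sag = a·(cosh(S/(2a)) − 1) = 42.296066·(cosh(0.889433) − 1) = 17.862415
T_max/T_min = cosh(S/(2a)) = 1.422319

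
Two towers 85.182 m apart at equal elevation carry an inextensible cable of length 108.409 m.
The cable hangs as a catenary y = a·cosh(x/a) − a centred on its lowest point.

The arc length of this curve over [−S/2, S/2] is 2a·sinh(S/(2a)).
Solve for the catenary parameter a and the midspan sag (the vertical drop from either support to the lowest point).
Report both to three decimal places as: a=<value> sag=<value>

seed: a₀ = √(S³/(24(L−S))) = √(85.182³/(24·23.227)) = 33.298109
iter 1: u=1.279082  f(a)=+1.976e+00  f'(a)=-1.637e+00  a ← 33.298109 − (+1.976e+00/-1.637e+00) = 34.504976
iter 2: u=1.234344  f(a)=+1.125e-01  f'(a)=-1.455e+00  a ← 34.504976 − (+1.125e-01/-1.455e+00) = 34.582267
iter 3: u=1.231585  f(a)=+4.134e-04  f'(a)=-1.445e+00  a ← 34.582267 − (+4.134e-04/-1.445e+00) = 34.582553
iter 4: u=1.231575  f(a)=+5.629e-09  f'(a)=-1.445e+00  a ← 34.582553 − (+5.629e-09/-1.445e+00) = 34.582553
iter 5: u=1.231575  f(a)=+1.421e-14  f'(a)=-1.445e+00  a ← 34.582553 − (+1.421e-14/-1.445e+00) = 34.582553
converged: |Δa| < 1e-12 after 5 iterations
sag = a·(cosh(S/(2a)) − 1) = 34.582553·(cosh(1.231575) − 1) = 29.714265
T_max/T_min = cosh(S/(2a)) = 1.859227

a=34.583 sag=29.714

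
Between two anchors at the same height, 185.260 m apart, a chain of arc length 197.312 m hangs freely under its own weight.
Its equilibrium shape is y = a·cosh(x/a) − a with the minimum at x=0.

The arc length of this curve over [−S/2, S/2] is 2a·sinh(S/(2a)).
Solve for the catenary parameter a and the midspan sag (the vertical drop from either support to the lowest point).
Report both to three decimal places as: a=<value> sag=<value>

seed: a₀ = √(S³/(24(L−S))) = √(185.260³/(24·12.052)) = 148.264544
iter 1: u=0.624762  f(a)=+2.374e-01  f'(a)=-1.690e-01  a ← 148.264544 − (+2.374e-01/-1.690e-01) = 149.669255
iter 2: u=0.618898  f(a)=+3.416e-03  f'(a)=-1.642e-01  a ← 149.669255 − (+3.416e-03/-1.642e-01) = 149.690064
iter 3: u=0.618812  f(a)=+7.303e-07  f'(a)=-1.641e-01  a ← 149.690064 − (+7.303e-07/-1.641e-01) = 149.690068
iter 4: u=0.618812  f(a)=+5.684e-14  f'(a)=-1.641e-01  a ← 149.690068 − (+5.684e-14/-1.641e-01) = 149.690068
converged: |Δa| < 1e-12 after 4 iterations
sag = a·(cosh(S/(2a)) − 1) = 149.690068·(cosh(0.618812) − 1) = 29.586597
T_max/T_min = cosh(S/(2a)) = 1.197652

a=149.690 sag=29.587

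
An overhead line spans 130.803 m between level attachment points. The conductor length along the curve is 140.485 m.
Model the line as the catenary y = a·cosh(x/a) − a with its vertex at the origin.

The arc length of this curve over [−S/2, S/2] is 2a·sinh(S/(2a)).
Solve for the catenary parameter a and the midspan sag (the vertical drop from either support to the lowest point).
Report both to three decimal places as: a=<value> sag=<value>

a=99.210 sag=22.349

seed: a₀ = √(S³/(24(L−S))) = √(130.803³/(24·9.682)) = 98.138270
iter 1: u=0.666422  f(a)=+2.173e-01  f'(a)=-2.062e-01  a ← 98.138270 − (+2.173e-01/-2.062e-01) = 99.191944
iter 2: u=0.659343  f(a)=+3.549e-03  f'(a)=-1.995e-01  a ← 99.191944 − (+3.549e-03/-1.995e-01) = 99.209731
iter 3: u=0.659225  f(a)=+9.817e-07  f'(a)=-1.994e-01  a ← 99.209731 − (+9.817e-07/-1.994e-01) = 99.209736
iter 4: u=0.659225  f(a)=+5.684e-14  f'(a)=-1.994e-01  a ← 99.209736 − (+5.684e-14/-1.994e-01) = 99.209736
converged: |Δa| < 1e-12 after 4 iterations
sag = a·(cosh(S/(2a)) − 1) = 99.209736·(cosh(0.659225) − 1) = 22.349223
T_max/T_min = cosh(S/(2a)) = 1.225272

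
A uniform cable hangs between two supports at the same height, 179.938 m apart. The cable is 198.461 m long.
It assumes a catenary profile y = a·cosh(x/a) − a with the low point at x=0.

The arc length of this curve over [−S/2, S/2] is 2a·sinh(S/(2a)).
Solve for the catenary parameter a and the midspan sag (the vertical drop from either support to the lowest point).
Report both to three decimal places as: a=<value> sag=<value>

seed: a₀ = √(S³/(24(L−S))) = √(179.938³/(24·18.523)) = 114.478268
iter 1: u=0.785905  f(a)=+5.805e-01  f'(a)=-3.440e-01  a ← 114.478268 − (+5.805e-01/-3.440e-01) = 116.165620
iter 2: u=0.774489  f(a)=+1.308e-02  f'(a)=-3.287e-01  a ← 116.165620 − (+1.308e-02/-3.287e-01) = 116.205426
iter 3: u=0.774224  f(a)=+6.986e-06  f'(a)=-3.283e-01  a ← 116.205426 − (+6.986e-06/-3.283e-01) = 116.205448
iter 4: u=0.774224  f(a)=+1.990e-12  f'(a)=-3.283e-01  a ← 116.205448 − (+1.990e-12/-3.283e-01) = 116.205448
converged: |Δa| < 1e-12 after 4 iterations
sag = a·(cosh(S/(2a)) − 1) = 116.205448·(cosh(0.774224) − 1) = 36.602923
T_max/T_min = cosh(S/(2a)) = 1.314985

a=116.205 sag=36.603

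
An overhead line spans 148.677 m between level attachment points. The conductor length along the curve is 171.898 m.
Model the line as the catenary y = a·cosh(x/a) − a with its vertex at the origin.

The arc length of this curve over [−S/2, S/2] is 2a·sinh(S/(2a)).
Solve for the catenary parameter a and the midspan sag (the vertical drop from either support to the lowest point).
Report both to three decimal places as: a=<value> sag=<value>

seed: a₀ = √(S³/(24(L−S))) = √(148.677³/(24·23.221)) = 76.792641
iter 1: u=0.968042  f(a)=+1.113e+00  f'(a)=-6.634e-01  a ← 76.792641 − (+1.113e+00/-6.634e-01) = 78.469854
iter 2: u=0.947351  f(a)=+3.750e-02  f'(a)=-6.193e-01  a ← 78.469854 − (+3.750e-02/-6.193e-01) = 78.530394
iter 3: u=0.946621  f(a)=+4.587e-05  f'(a)=-6.178e-01  a ← 78.530394 − (+4.587e-05/-6.178e-01) = 78.530468
iter 4: u=0.946620  f(a)=+6.889e-11  f'(a)=-6.178e-01  a ← 78.530468 − (+6.889e-11/-6.178e-01) = 78.530468
iter 5: u=0.946620  f(a)=-2.842e-14  f'(a)=-6.178e-01  a ← 78.530468 − (-2.842e-14/-6.178e-01) = 78.530468
converged: |Δa| < 1e-12 after 5 iterations
sag = a·(cosh(S/(2a)) − 1) = 78.530468·(cosh(0.946620) − 1) = 37.892318
T_max/T_min = cosh(S/(2a)) = 1.482517

a=78.530 sag=37.892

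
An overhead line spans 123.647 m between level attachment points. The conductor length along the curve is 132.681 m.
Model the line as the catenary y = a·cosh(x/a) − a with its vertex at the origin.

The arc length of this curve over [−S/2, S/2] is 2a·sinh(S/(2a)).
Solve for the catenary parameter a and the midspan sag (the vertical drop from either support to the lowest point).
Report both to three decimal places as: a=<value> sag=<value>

a=94.381 sag=20.983

seed: a₀ = √(S³/(24(L−S))) = √(123.647³/(24·9.034)) = 93.374806
iter 1: u=0.662100  f(a)=+2.001e-01  f'(a)=-2.021e-01  a ← 93.374806 − (+2.001e-01/-2.021e-01) = 94.364802
iter 2: u=0.655154  f(a)=+3.227e-03  f'(a)=-1.956e-01  a ← 94.364802 − (+3.227e-03/-1.956e-01) = 94.381295
iter 3: u=0.655040  f(a)=+8.697e-07  f'(a)=-1.955e-01  a ← 94.381295 − (+8.697e-07/-1.955e-01) = 94.381300
iter 4: u=0.655040  f(a)=+5.684e-14  f'(a)=-1.955e-01  a ← 94.381300 − (+5.684e-14/-1.955e-01) = 94.381300
converged: |Δa| < 1e-12 after 4 iterations
sag = a·(cosh(S/(2a)) − 1) = 94.381300·(cosh(0.655040) − 1) = 20.982870
T_max/T_min = cosh(S/(2a)) = 1.222320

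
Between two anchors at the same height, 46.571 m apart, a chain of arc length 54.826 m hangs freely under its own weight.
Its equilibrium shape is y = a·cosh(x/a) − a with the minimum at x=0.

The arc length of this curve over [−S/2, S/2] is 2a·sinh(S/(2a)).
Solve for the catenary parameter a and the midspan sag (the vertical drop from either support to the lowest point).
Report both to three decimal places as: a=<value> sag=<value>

a=23.157 sag=12.728

seed: a₀ = √(S³/(24(L−S))) = √(46.571³/(24·8.255)) = 22.579233
iter 1: u=1.031279  f(a)=+4.503e-01  f'(a)=-8.120e-01  a ← 22.579233 − (+4.503e-01/-8.120e-01) = 23.133749
iter 2: u=1.006560  f(a)=+1.712e-02  f'(a)=-7.513e-01  a ← 23.133749 − (+1.712e-02/-7.513e-01) = 23.156537
iter 3: u=1.005569  f(a)=+2.692e-05  f'(a)=-7.489e-01  a ← 23.156537 − (+2.692e-05/-7.489e-01) = 23.156572
iter 4: u=1.005568  f(a)=+6.679e-11  f'(a)=-7.489e-01  a ← 23.156572 − (+6.679e-11/-7.489e-01) = 23.156572
iter 5: u=1.005568  f(a)=-1.421e-14  f'(a)=-7.489e-01  a ← 23.156572 − (-1.421e-14/-7.489e-01) = 23.156572
converged: |Δa| < 1e-12 after 5 iterations
sag = a·(cosh(S/(2a)) − 1) = 23.156572·(cosh(1.005568) − 1) = 12.727956
T_max/T_min = cosh(S/(2a)) = 1.549648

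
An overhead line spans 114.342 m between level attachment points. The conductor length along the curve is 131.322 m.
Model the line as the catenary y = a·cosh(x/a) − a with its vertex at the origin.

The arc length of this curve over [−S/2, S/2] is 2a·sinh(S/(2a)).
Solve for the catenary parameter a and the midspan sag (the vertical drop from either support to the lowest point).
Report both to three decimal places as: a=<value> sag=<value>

seed: a₀ = √(S³/(24(L−S))) = √(114.342³/(24·16.980)) = 60.566742
iter 1: u=0.943934  f(a)=+7.727e-01  f'(a)=-6.123e-01  a ← 60.566742 − (+7.727e-01/-6.123e-01) = 61.828775
iter 2: u=0.924667  f(a)=+2.481e-02  f'(a)=-5.735e-01  a ← 61.828775 − (+2.481e-02/-5.735e-01) = 61.872038
iter 3: u=0.924020  f(a)=+2.746e-05  f'(a)=-5.723e-01  a ← 61.872038 − (+2.746e-05/-5.723e-01) = 61.872086
iter 4: u=0.924019  f(a)=+3.374e-11  f'(a)=-5.723e-01  a ← 61.872086 − (+3.374e-11/-5.723e-01) = 61.872086
converged: |Δa| < 1e-12 after 4 iterations
sag = a·(cosh(S/(2a)) − 1) = 61.872086·(cosh(0.924019) − 1) = 28.347213
T_max/T_min = cosh(S/(2a)) = 1.458158

a=61.872 sag=28.347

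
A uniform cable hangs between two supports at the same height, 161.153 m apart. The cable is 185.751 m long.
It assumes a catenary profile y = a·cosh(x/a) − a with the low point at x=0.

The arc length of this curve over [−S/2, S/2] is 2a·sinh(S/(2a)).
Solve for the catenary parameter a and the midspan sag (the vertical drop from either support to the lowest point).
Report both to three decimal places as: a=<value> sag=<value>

seed: a₀ = √(S³/(24(L−S))) = √(161.153³/(24·24.598)) = 84.198058
iter 1: u=0.956988  f(a)=+1.151e+00  f'(a)=-6.396e-01  a ← 84.198058 − (+1.151e+00/-6.396e-01) = 85.998067
iter 2: u=0.936957  f(a)=+3.795e-02  f'(a)=-5.980e-01  a ← 85.998067 − (+3.795e-02/-5.980e-01) = 86.061530
iter 3: u=0.936266  f(a)=+4.436e-05  f'(a)=-5.966e-01  a ← 86.061530 − (+4.436e-05/-5.966e-01) = 86.061604
iter 4: u=0.936265  f(a)=+6.077e-11  f'(a)=-5.966e-01  a ← 86.061604 − (+6.077e-11/-5.966e-01) = 86.061604
iter 5: u=0.936265  f(a)=-2.842e-14  f'(a)=-5.966e-01  a ← 86.061604 − (-2.842e-14/-5.966e-01) = 86.061604
converged: |Δa| < 1e-12 after 5 iterations
sag = a·(cosh(S/(2a)) − 1) = 86.061604·(cosh(0.936265) − 1) = 40.557740
T_max/T_min = cosh(S/(2a)) = 1.471264

a=86.062 sag=40.558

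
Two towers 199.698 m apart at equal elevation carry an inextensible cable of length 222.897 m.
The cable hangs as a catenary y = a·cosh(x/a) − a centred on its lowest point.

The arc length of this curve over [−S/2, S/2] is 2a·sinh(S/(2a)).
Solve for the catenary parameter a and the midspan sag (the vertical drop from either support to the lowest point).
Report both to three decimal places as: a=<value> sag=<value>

a=121.627 sag=43.339

seed: a₀ = √(S³/(24(L−S))) = √(199.698³/(24·23.199)) = 119.597009
iter 1: u=0.834879  f(a)=+8.221e-01  f'(a)=-4.157e-01  a ← 119.597009 − (+8.221e-01/-4.157e-01) = 121.574655
iter 2: u=0.821298  f(a)=+2.083e-02  f'(a)=-3.948e-01  a ← 121.574655 − (+2.083e-02/-3.948e-01) = 121.627420
iter 3: u=0.820942  f(a)=+1.415e-05  f'(a)=-3.943e-01  a ← 121.627420 − (+1.415e-05/-3.943e-01) = 121.627456
iter 4: u=0.820941  f(a)=+6.565e-12  f'(a)=-3.943e-01  a ← 121.627456 − (+6.565e-12/-3.943e-01) = 121.627456
converged: |Δa| < 1e-12 after 4 iterations
sag = a·(cosh(S/(2a)) − 1) = 121.627456·(cosh(0.820941) − 1) = 43.339226
T_max/T_min = cosh(S/(2a)) = 1.356328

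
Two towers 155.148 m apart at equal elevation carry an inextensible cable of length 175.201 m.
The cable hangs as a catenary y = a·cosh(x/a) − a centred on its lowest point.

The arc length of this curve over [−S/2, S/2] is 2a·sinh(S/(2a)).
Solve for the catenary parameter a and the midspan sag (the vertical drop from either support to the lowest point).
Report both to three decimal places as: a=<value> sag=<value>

seed: a₀ = √(S³/(24(L−S))) = √(155.148³/(24·20.053)) = 88.089465
iter 1: u=0.880627  f(a)=+7.921e-01  f'(a)=-4.916e-01  a ← 88.089465 − (+7.921e-01/-4.916e-01) = 89.700722
iter 2: u=0.864809  f(a)=+2.225e-02  f'(a)=-4.643e-01  a ← 89.700722 − (+2.225e-02/-4.643e-01) = 89.748652
iter 3: u=0.864347  f(a)=+1.869e-05  f'(a)=-4.635e-01  a ← 89.748652 − (+1.869e-05/-4.635e-01) = 89.748692
iter 4: u=0.864347  f(a)=+1.322e-11  f'(a)=-4.635e-01  a ← 89.748692 − (+1.322e-11/-4.635e-01) = 89.748692
converged: |Δa| < 1e-12 after 4 iterations
sag = a·(cosh(S/(2a)) − 1) = 89.748692·(cosh(0.864347) − 1) = 35.665324
T_max/T_min = cosh(S/(2a)) = 1.397391

a=89.749 sag=35.665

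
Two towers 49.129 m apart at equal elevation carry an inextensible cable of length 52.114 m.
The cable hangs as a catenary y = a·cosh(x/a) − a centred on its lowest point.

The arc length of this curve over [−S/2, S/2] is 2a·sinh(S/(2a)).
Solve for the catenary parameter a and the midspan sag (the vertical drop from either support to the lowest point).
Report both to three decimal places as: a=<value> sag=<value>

a=41.050 sag=7.572

seed: a₀ = √(S³/(24(L−S))) = √(49.129³/(24·2.985)) = 40.684511
iter 1: u=0.603780  f(a)=+5.488e-02  f'(a)=-1.522e-01  a ← 40.684511 − (+5.488e-02/-1.522e-01) = 41.045213
iter 2: u=0.598474  f(a)=+7.384e-04  f'(a)=-1.481e-01  a ← 41.045213 − (+7.384e-04/-1.481e-01) = 41.050199
iter 3: u=0.598401  f(a)=+1.377e-07  f'(a)=-1.480e-01  a ← 41.050199 − (+1.377e-07/-1.480e-01) = 41.050200
iter 4: u=0.598401  f(a)=-7.105e-15  f'(a)=-1.480e-01  a ← 41.050200 − (-7.105e-15/-1.480e-01) = 41.050200
converged: |Δa| < 1e-12 after 4 iterations
sag = a·(cosh(S/(2a)) − 1) = 41.050200·(cosh(0.598401) − 1) = 7.571669
T_max/T_min = cosh(S/(2a)) = 1.184449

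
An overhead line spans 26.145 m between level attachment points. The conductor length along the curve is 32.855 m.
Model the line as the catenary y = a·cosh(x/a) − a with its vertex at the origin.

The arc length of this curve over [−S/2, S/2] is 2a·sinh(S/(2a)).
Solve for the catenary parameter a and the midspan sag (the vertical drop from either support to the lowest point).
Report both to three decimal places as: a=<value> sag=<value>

seed: a₀ = √(S³/(24(L−S))) = √(26.145³/(24·6.710)) = 10.534552
iter 1: u=1.240917  f(a)=+5.360e-01  f'(a)=-1.481e+00  a ← 10.534552 − (+5.360e-01/-1.481e+00) = 10.896415
iter 2: u=1.199706  f(a)=+2.886e-02  f'(a)=-1.326e+00  a ← 10.896415 − (+2.886e-02/-1.326e+00) = 10.918183
iter 3: u=1.197315  f(a)=+9.416e-05  f'(a)=-1.317e+00  a ← 10.918183 − (+9.416e-05/-1.317e+00) = 10.918254
iter 4: u=1.197307  f(a)=+1.010e-09  f'(a)=-1.317e+00  a ← 10.918254 − (+1.010e-09/-1.317e+00) = 10.918254
iter 5: u=1.197307  f(a)=+0.000e+00  f'(a)=-1.317e+00  a ← 10.918254 − (+0.000e+00/-1.317e+00) = 10.918254
converged: |Δa| < 1e-12 after 5 iterations
sag = a·(cosh(S/(2a)) − 1) = 10.918254·(cosh(1.197307) − 1) = 8.806629
T_max/T_min = cosh(S/(2a)) = 1.806597

a=10.918 sag=8.807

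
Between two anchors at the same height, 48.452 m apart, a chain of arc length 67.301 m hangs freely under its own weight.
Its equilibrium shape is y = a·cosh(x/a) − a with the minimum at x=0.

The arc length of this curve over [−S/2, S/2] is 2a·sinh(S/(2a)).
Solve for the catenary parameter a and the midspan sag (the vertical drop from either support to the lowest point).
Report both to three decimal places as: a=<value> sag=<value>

seed: a₀ = √(S³/(24(L−S))) = √(48.452³/(24·18.849)) = 15.856882
iter 1: u=1.527791  f(a)=+2.326e+00  f'(a)=-2.981e+00  a ← 15.856882 − (+2.326e+00/-2.981e+00) = 16.637296
iter 2: u=1.456126  f(a)=+1.828e-01  f'(a)=-2.529e+00  a ← 16.637296 − (+1.828e-01/-2.529e+00) = 16.709556
iter 3: u=1.449829  f(a)=+1.341e-03  f'(a)=-2.492e+00  a ← 16.709556 − (+1.341e-03/-2.492e+00) = 16.710094
iter 4: u=1.449782  f(a)=+7.331e-08  f'(a)=-2.492e+00  a ← 16.710094 − (+7.331e-08/-2.492e+00) = 16.710094
iter 5: u=1.449782  f(a)=-1.421e-14  f'(a)=-2.492e+00  a ← 16.710094 − (-1.421e-14/-2.492e+00) = 16.710094
converged: |Δa| < 1e-12 after 5 iterations
sag = a·(cosh(S/(2a)) − 1) = 16.710094·(cosh(1.449782) − 1) = 20.860951
T_max/T_min = cosh(S/(2a)) = 2.248404

a=16.710 sag=20.861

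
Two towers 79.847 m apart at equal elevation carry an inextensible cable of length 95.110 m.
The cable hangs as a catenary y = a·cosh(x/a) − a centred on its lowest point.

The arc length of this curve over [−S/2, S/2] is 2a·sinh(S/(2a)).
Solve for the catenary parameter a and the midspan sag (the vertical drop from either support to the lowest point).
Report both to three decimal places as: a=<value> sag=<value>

a=38.304 sag=22.759

seed: a₀ = √(S³/(24(L−S))) = √(79.847³/(24·15.263)) = 37.278835
iter 1: u=1.070943  f(a)=+8.996e-01  f'(a)=-9.167e-01  a ← 37.278835 − (+8.996e-01/-9.167e-01) = 38.260132
iter 2: u=1.043475  f(a)=+3.674e-02  f'(a)=-8.432e-01  a ← 38.260132 − (+3.674e-02/-8.432e-01) = 38.303708
iter 3: u=1.042288  f(a)=+6.708e-05  f'(a)=-8.401e-01  a ← 38.303708 − (+6.708e-05/-8.401e-01) = 38.303788
iter 4: u=1.042286  f(a)=+2.245e-10  f'(a)=-8.401e-01  a ← 38.303788 − (+2.245e-10/-8.401e-01) = 38.303788
iter 5: u=1.042286  f(a)=+1.421e-14  f'(a)=-8.401e-01  a ← 38.303788 − (+1.421e-14/-8.401e-01) = 38.303788
converged: |Δa| < 1e-12 after 5 iterations
sag = a·(cosh(S/(2a)) − 1) = 38.303788·(cosh(1.042286) − 1) = 22.758952
T_max/T_min = cosh(S/(2a)) = 1.594170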